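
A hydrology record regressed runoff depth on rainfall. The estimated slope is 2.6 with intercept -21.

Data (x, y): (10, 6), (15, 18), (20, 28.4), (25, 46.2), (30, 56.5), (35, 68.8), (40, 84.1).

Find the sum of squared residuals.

x=10: ŷ = -21 + 2.6·10 = 5; r = 6 − 5 = 1
x=15: ŷ = -21 + 2.6·15 = 18; r = 18 − 18 = 0
x=20: ŷ = -21 + 2.6·20 = 31; r = 28.4 − 31 = -2.6
x=25: ŷ = -21 + 2.6·25 = 44; r = 46.2 − 44 = 2.2
x=30: ŷ = -21 + 2.6·30 = 57; r = 56.5 − 57 = -0.5
x=35: ŷ = -21 + 2.6·35 = 70; r = 68.8 − 70 = -1.2
x=40: ŷ = -21 + 2.6·40 = 83; r = 84.1 − 83 = 1.1
SSE = 1 + 0 + 6.76 + 4.84 + 0.25 + 1.44 + 1.21 = 15.5

SSE = 15.5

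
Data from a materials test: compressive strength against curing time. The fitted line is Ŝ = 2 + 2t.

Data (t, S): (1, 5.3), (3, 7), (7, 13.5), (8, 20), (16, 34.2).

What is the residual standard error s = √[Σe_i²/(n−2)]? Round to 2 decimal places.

t=1: Ŝ = 2 + 2·1 = 4; e = 5.3 − 4 = 1.3
t=3: Ŝ = 2 + 2·3 = 8; e = 7 − 8 = -1
t=7: Ŝ = 2 + 2·7 = 16; e = 13.5 − 16 = -2.5
t=8: Ŝ = 2 + 2·8 = 18; e = 20 − 18 = 2
t=16: Ŝ = 2 + 2·16 = 34; e = 34.2 − 34 = 0.2
SSE = 1.69 + 1 + 6.25 + 4 + 0.04 = 12.98
s = √(12.98/3) = √4.32667 ≈ 2.08

s = 2.08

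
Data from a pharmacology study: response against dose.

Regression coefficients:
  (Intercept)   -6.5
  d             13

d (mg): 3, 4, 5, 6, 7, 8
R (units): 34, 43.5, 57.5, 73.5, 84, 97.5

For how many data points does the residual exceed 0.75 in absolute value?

d=3: R̂ = -6.5 + 13·3 = 32.5; e = 34 − 32.5 = 1.5
d=4: R̂ = -6.5 + 13·4 = 45.5; e = 43.5 − 45.5 = -2
d=5: R̂ = -6.5 + 13·5 = 58.5; e = 57.5 − 58.5 = -1
d=6: R̂ = -6.5 + 13·6 = 71.5; e = 73.5 − 71.5 = 2
d=7: R̂ = -6.5 + 13·7 = 84.5; e = 84 − 84.5 = -0.5
d=8: R̂ = -6.5 + 13·8 = 97.5; e = 97.5 − 97.5 = 0
|e| > 0.75: d=3 (|e|=1.5), d=4 (|e|=2), d=5 (|e|=1), d=6 (|e|=2) → 4

4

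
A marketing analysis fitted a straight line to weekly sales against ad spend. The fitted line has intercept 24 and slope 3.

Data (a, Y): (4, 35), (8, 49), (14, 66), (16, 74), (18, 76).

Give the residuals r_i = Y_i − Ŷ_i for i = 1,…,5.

a=4: Ŷ = 24 + 3·4 = 36; r = 35 − 36 = -1
a=8: Ŷ = 24 + 3·8 = 48; r = 49 − 48 = 1
a=14: Ŷ = 24 + 3·14 = 66; r = 66 − 66 = 0
a=16: Ŷ = 24 + 3·16 = 72; r = 74 − 72 = 2
a=18: Ŷ = 24 + 3·18 = 78; r = 76 − 78 = -2

-1, 1, 0, 2, -2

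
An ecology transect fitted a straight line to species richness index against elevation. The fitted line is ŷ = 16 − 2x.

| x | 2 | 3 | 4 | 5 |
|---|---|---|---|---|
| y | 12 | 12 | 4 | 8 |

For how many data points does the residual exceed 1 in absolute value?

3

x=2: ŷ = 16 − 2·2 = 12; e = 12 − 12 = 0
x=3: ŷ = 16 − 2·3 = 10; e = 12 − 10 = 2
x=4: ŷ = 16 − 2·4 = 8; e = 4 − 8 = -4
x=5: ŷ = 16 − 2·5 = 6; e = 8 − 6 = 2
|e| > 1: x=3 (|e|=2), x=4 (|e|=4), x=5 (|e|=2) → 3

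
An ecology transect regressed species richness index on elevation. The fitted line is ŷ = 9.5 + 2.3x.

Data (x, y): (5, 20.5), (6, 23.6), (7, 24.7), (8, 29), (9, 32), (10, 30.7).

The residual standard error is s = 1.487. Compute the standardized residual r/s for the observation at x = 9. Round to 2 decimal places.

1.21

ŷ = 9.5 + 2.3·9 = 30.2
r = 32 − 30.2 = 1.8
r/s = 1.8 / 1.487 = 1.21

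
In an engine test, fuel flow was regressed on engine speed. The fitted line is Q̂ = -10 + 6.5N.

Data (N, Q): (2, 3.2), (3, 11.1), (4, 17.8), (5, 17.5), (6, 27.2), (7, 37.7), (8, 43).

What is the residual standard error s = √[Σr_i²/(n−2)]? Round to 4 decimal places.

s = 2.8256

N=2: Q̂ = -10 + 6.5·2 = 3; r = 3.2 − 3 = 0.2
N=3: Q̂ = -10 + 6.5·3 = 9.5; r = 11.1 − 9.5 = 1.6
N=4: Q̂ = -10 + 6.5·4 = 16; r = 17.8 − 16 = 1.8
N=5: Q̂ = -10 + 6.5·5 = 22.5; r = 17.5 − 22.5 = -5
N=6: Q̂ = -10 + 6.5·6 = 29; r = 27.2 − 29 = -1.8
N=7: Q̂ = -10 + 6.5·7 = 35.5; r = 37.7 − 35.5 = 2.2
N=8: Q̂ = -10 + 6.5·8 = 42; r = 43 − 42 = 1
SSE = 0.04 + 2.56 + 3.24 + 25 + 3.24 + 4.84 + 1 = 39.92
s = √(39.92/5) = √7.984 ≈ 2.8256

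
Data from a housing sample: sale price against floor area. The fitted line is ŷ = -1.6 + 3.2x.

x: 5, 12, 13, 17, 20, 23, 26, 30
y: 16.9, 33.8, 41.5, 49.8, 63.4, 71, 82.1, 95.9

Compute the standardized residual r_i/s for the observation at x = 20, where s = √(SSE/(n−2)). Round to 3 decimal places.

0.440

x=5: ŷ = -1.6 + 3.2·5 = 14.4; r = 16.9 − 14.4 = 2.5
x=12: ŷ = -1.6 + 3.2·12 = 36.8; r = 33.8 − 36.8 = -3
x=13: ŷ = -1.6 + 3.2·13 = 40; r = 41.5 − 40 = 1.5
x=17: ŷ = -1.6 + 3.2·17 = 52.8; r = 49.8 − 52.8 = -3
x=20: ŷ = -1.6 + 3.2·20 = 62.4; r = 63.4 − 62.4 = 1
x=23: ŷ = -1.6 + 3.2·23 = 72; r = 71 − 72 = -1
x=26: ŷ = -1.6 + 3.2·26 = 81.6; r = 82.1 − 81.6 = 0.5
x=30: ŷ = -1.6 + 3.2·30 = 94.4; r = 95.9 − 94.4 = 1.5
SSE = 6.25 + 9 + 2.25 + 9 + 1 + 1 + 0.25 + 2.25 = 31
s = √(31/6) = 2.27303
r/s = 1 / 2.27303 = 0.440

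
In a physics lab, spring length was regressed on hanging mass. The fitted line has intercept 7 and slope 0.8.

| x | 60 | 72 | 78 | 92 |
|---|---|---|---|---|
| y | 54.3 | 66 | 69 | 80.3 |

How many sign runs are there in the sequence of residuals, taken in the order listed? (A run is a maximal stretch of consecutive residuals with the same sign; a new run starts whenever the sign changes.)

3 runs

x=60: ŷ = 7 + 0.8·60 = 55; r = 54.3 − 55 = -0.7
x=72: ŷ = 7 + 0.8·72 = 64.6; r = 66 − 64.6 = 1.4
x=78: ŷ = 7 + 0.8·78 = 69.4; r = 69 − 69.4 = -0.4
x=92: ŷ = 7 + 0.8·92 = 80.6; r = 80.3 − 80.6 = -0.3
Signs: − + − −
Runs: −×1, +×1, −×2 → 3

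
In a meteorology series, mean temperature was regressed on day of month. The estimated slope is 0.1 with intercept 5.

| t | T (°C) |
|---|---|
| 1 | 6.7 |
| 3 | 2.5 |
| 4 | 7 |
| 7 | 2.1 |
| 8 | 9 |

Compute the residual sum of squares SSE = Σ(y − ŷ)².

SSE = 36.16

t=1: ŷ = 5 + 0.1·1 = 5.1; e = 6.7 − 5.1 = 1.6
t=3: ŷ = 5 + 0.1·3 = 5.3; e = 2.5 − 5.3 = -2.8
t=4: ŷ = 5 + 0.1·4 = 5.4; e = 7 − 5.4 = 1.6
t=7: ŷ = 5 + 0.1·7 = 5.7; e = 2.1 − 5.7 = -3.6
t=8: ŷ = 5 + 0.1·8 = 5.8; e = 9 − 5.8 = 3.2
SSE = 2.56 + 7.84 + 2.56 + 12.96 + 10.24 = 36.16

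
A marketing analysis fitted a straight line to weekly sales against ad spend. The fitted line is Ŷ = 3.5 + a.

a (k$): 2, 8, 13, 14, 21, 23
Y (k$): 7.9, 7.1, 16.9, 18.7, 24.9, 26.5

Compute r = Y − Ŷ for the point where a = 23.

r = 0

Ŷ = 3.5 + 23 = 26.5
r = 26.5 − 26.5 = 0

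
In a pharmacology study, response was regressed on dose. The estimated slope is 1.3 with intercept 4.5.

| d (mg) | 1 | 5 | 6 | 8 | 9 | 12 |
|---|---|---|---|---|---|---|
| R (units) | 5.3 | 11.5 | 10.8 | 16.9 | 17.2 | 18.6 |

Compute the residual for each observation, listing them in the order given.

-0.5, 0.5, -1.5, 2, 1, -1.5

d=1: R̂ = 4.5 + 1.3·1 = 5.8; e = 5.3 − 5.8 = -0.5
d=5: R̂ = 4.5 + 1.3·5 = 11; e = 11.5 − 11 = 0.5
d=6: R̂ = 4.5 + 1.3·6 = 12.3; e = 10.8 − 12.3 = -1.5
d=8: R̂ = 4.5 + 1.3·8 = 14.9; e = 16.9 − 14.9 = 2
d=9: R̂ = 4.5 + 1.3·9 = 16.2; e = 17.2 − 16.2 = 1
d=12: R̂ = 4.5 + 1.3·12 = 20.1; e = 18.6 − 20.1 = -1.5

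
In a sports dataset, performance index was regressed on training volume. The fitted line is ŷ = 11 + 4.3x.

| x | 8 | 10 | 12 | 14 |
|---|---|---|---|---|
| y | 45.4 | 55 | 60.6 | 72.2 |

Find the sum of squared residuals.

x=8: ŷ = 11 + 4.3·8 = 45.4; r = 45.4 − 45.4 = 0
x=10: ŷ = 11 + 4.3·10 = 54; r = 55 − 54 = 1
x=12: ŷ = 11 + 4.3·12 = 62.6; r = 60.6 − 62.6 = -2
x=14: ŷ = 11 + 4.3·14 = 71.2; r = 72.2 − 71.2 = 1
SSE = 0 + 1 + 4 + 1 = 6

SSE = 6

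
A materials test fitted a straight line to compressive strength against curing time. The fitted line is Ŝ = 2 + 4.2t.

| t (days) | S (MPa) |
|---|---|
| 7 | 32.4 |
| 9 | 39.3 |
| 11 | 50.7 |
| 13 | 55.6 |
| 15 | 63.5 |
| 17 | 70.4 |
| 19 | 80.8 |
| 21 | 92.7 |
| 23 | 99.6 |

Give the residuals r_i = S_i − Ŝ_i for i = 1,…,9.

1, -0.5, 2.5, -1, -1.5, -3, -1, 2.5, 1

t=7: Ŝ = 2 + 4.2·7 = 31.4; r = 32.4 − 31.4 = 1
t=9: Ŝ = 2 + 4.2·9 = 39.8; r = 39.3 − 39.8 = -0.5
t=11: Ŝ = 2 + 4.2·11 = 48.2; r = 50.7 − 48.2 = 2.5
t=13: Ŝ = 2 + 4.2·13 = 56.6; r = 55.6 − 56.6 = -1
t=15: Ŝ = 2 + 4.2·15 = 65; r = 63.5 − 65 = -1.5
t=17: Ŝ = 2 + 4.2·17 = 73.4; r = 70.4 − 73.4 = -3
t=19: Ŝ = 2 + 4.2·19 = 81.8; r = 80.8 − 81.8 = -1
t=21: Ŝ = 2 + 4.2·21 = 90.2; r = 92.7 − 90.2 = 2.5
t=23: Ŝ = 2 + 4.2·23 = 98.6; r = 99.6 − 98.6 = 1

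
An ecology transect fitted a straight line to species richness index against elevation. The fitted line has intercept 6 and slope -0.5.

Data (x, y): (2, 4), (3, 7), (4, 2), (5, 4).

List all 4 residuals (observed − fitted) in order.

x=2: ŷ = 6 − 0.5·2 = 5; e = 4 − 5 = -1
x=3: ŷ = 6 − 0.5·3 = 4.5; e = 7 − 4.5 = 2.5
x=4: ŷ = 6 − 0.5·4 = 4; e = 2 − 4 = -2
x=5: ŷ = 6 − 0.5·5 = 3.5; e = 4 − 3.5 = 0.5

-1, 2.5, -2, 0.5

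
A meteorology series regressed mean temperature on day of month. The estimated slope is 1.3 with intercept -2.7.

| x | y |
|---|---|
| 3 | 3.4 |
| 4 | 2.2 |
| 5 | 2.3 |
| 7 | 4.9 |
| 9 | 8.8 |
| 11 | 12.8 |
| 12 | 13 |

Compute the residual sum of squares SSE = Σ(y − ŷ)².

x=3: ŷ = -2.7 + 1.3·3 = 1.2; r = 3.4 − 1.2 = 2.2
x=4: ŷ = -2.7 + 1.3·4 = 2.5; r = 2.2 − 2.5 = -0.3
x=5: ŷ = -2.7 + 1.3·5 = 3.8; r = 2.3 − 3.8 = -1.5
x=7: ŷ = -2.7 + 1.3·7 = 6.4; r = 4.9 − 6.4 = -1.5
x=9: ŷ = -2.7 + 1.3·9 = 9; r = 8.8 − 9 = -0.2
x=11: ŷ = -2.7 + 1.3·11 = 11.6; r = 12.8 − 11.6 = 1.2
x=12: ŷ = -2.7 + 1.3·12 = 12.9; r = 13 − 12.9 = 0.1
SSE = 4.84 + 0.09 + 2.25 + 2.25 + 0.04 + 1.44 + 0.01 = 10.92

SSE = 10.92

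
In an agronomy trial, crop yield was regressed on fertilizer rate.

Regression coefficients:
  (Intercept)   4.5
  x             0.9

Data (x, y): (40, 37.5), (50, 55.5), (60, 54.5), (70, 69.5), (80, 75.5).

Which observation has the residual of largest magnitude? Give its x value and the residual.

x = 50, r = 6

x=40: ŷ = 4.5 + 0.9·40 = 40.5; r = 37.5 − 40.5 = -3
x=50: ŷ = 4.5 + 0.9·50 = 49.5; r = 55.5 − 49.5 = 6
x=60: ŷ = 4.5 + 0.9·60 = 58.5; r = 54.5 − 58.5 = -4
x=70: ŷ = 4.5 + 0.9·70 = 67.5; r = 69.5 − 67.5 = 2
x=80: ŷ = 4.5 + 0.9·80 = 76.5; r = 75.5 − 76.5 = -1
Largest |r| is 6 at x = 50, residual 6.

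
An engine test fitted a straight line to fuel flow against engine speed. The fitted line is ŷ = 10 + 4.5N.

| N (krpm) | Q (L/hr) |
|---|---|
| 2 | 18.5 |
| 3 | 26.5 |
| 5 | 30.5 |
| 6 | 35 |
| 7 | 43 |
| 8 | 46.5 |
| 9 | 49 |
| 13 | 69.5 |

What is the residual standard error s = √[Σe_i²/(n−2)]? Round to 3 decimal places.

s = 1.958

N=2: ŷ = 10 + 4.5·2 = 19; e = 18.5 − 19 = -0.5
N=3: ŷ = 10 + 4.5·3 = 23.5; e = 26.5 − 23.5 = 3
N=5: ŷ = 10 + 4.5·5 = 32.5; e = 30.5 − 32.5 = -2
N=6: ŷ = 10 + 4.5·6 = 37; e = 35 − 37 = -2
N=7: ŷ = 10 + 4.5·7 = 41.5; e = 43 − 41.5 = 1.5
N=8: ŷ = 10 + 4.5·8 = 46; e = 46.5 − 46 = 0.5
N=9: ŷ = 10 + 4.5·9 = 50.5; e = 49 − 50.5 = -1.5
N=13: ŷ = 10 + 4.5·13 = 68.5; e = 69.5 − 68.5 = 1
SSE = 0.25 + 9 + 4 + 4 + 2.25 + 0.25 + 2.25 + 1 = 23
s = √(23/6) = √3.83333 ≈ 1.958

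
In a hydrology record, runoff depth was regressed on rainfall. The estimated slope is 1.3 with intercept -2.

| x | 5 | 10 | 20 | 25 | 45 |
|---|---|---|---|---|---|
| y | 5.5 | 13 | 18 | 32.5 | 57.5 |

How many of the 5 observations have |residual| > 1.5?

3

x=5: ŷ = -2 + 1.3·5 = 4.5; e = 5.5 − 4.5 = 1
x=10: ŷ = -2 + 1.3·10 = 11; e = 13 − 11 = 2
x=20: ŷ = -2 + 1.3·20 = 24; e = 18 − 24 = -6
x=25: ŷ = -2 + 1.3·25 = 30.5; e = 32.5 − 30.5 = 2
x=45: ŷ = -2 + 1.3·45 = 56.5; e = 57.5 − 56.5 = 1
|e| > 1.5: x=10 (|e|=2), x=20 (|e|=6), x=25 (|e|=2) → 3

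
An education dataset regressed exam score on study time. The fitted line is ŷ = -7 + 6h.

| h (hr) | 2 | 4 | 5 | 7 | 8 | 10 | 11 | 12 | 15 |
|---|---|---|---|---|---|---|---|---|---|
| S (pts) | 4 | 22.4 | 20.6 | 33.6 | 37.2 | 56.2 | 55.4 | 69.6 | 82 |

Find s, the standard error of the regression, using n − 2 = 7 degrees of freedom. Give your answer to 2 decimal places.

s = 3.74

h=2: ŷ = -7 + 6·2 = 5; r = 4 − 5 = -1
h=4: ŷ = -7 + 6·4 = 17; r = 22.4 − 17 = 5.4
h=5: ŷ = -7 + 6·5 = 23; r = 20.6 − 23 = -2.4
h=7: ŷ = -7 + 6·7 = 35; r = 33.6 − 35 = -1.4
h=8: ŷ = -7 + 6·8 = 41; r = 37.2 − 41 = -3.8
h=10: ŷ = -7 + 6·10 = 53; r = 56.2 − 53 = 3.2
h=11: ŷ = -7 + 6·11 = 59; r = 55.4 − 59 = -3.6
h=12: ŷ = -7 + 6·12 = 65; r = 69.6 − 65 = 4.6
h=15: ŷ = -7 + 6·15 = 83; r = 82 − 83 = -1
SSE = 1 + 29.16 + 5.76 + 1.96 + 14.44 + 10.24 + 12.96 + 21.16 + 1 = 97.68
s = √(97.68/7) = √13.9543 ≈ 3.74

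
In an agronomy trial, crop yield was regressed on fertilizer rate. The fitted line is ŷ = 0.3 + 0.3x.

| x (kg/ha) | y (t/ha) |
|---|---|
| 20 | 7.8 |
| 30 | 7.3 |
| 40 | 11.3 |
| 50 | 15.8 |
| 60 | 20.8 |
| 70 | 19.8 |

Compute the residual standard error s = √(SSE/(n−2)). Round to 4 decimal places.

s = 2.0000

x=20: ŷ = 0.3 + 0.3·20 = 6.3; e = 7.8 − 6.3 = 1.5
x=30: ŷ = 0.3 + 0.3·30 = 9.3; e = 7.3 − 9.3 = -2
x=40: ŷ = 0.3 + 0.3·40 = 12.3; e = 11.3 − 12.3 = -1
x=50: ŷ = 0.3 + 0.3·50 = 15.3; e = 15.8 − 15.3 = 0.5
x=60: ŷ = 0.3 + 0.3·60 = 18.3; e = 20.8 − 18.3 = 2.5
x=70: ŷ = 0.3 + 0.3·70 = 21.3; e = 19.8 − 21.3 = -1.5
SSE = 2.25 + 4 + 1 + 0.25 + 6.25 + 2.25 = 16
s = √(16/4) = √4 ≈ 2.0000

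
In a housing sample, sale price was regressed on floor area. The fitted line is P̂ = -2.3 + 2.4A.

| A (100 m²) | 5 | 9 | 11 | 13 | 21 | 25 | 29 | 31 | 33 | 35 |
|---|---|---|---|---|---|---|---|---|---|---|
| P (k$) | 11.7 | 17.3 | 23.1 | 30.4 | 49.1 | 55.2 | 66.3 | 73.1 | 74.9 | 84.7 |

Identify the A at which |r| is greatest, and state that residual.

A = 35, r = 3

A=5: P̂ = -2.3 + 2.4·5 = 9.7; r = 11.7 − 9.7 = 2
A=9: P̂ = -2.3 + 2.4·9 = 19.3; r = 17.3 − 19.3 = -2
A=11: P̂ = -2.3 + 2.4·11 = 24.1; r = 23.1 − 24.1 = -1
A=13: P̂ = -2.3 + 2.4·13 = 28.9; r = 30.4 − 28.9 = 1.5
A=21: P̂ = -2.3 + 2.4·21 = 48.1; r = 49.1 − 48.1 = 1
A=25: P̂ = -2.3 + 2.4·25 = 57.7; r = 55.2 − 57.7 = -2.5
A=29: P̂ = -2.3 + 2.4·29 = 67.3; r = 66.3 − 67.3 = -1
A=31: P̂ = -2.3 + 2.4·31 = 72.1; r = 73.1 − 72.1 = 1
A=33: P̂ = -2.3 + 2.4·33 = 76.9; r = 74.9 − 76.9 = -2
A=35: P̂ = -2.3 + 2.4·35 = 81.7; r = 84.7 − 81.7 = 3
Largest |r| is 3 at A = 35, residual 3.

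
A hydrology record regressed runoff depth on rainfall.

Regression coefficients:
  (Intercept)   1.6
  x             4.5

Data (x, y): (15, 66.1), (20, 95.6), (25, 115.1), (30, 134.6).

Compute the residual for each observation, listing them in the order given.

x=15: ŷ = 1.6 + 4.5·15 = 69.1; r = 66.1 − 69.1 = -3
x=20: ŷ = 1.6 + 4.5·20 = 91.6; r = 95.6 − 91.6 = 4
x=25: ŷ = 1.6 + 4.5·25 = 114.1; r = 115.1 − 114.1 = 1
x=30: ŷ = 1.6 + 4.5·30 = 136.6; r = 134.6 − 136.6 = -2

-3, 4, 1, -2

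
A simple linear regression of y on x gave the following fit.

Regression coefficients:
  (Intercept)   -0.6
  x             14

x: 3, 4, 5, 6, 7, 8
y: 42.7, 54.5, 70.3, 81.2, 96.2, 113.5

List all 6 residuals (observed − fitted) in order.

x=3: ŷ = -0.6 + 14·3 = 41.4; e = 42.7 − 41.4 = 1.3
x=4: ŷ = -0.6 + 14·4 = 55.4; e = 54.5 − 55.4 = -0.9
x=5: ŷ = -0.6 + 14·5 = 69.4; e = 70.3 − 69.4 = 0.9
x=6: ŷ = -0.6 + 14·6 = 83.4; e = 81.2 − 83.4 = -2.2
x=7: ŷ = -0.6 + 14·7 = 97.4; e = 96.2 − 97.4 = -1.2
x=8: ŷ = -0.6 + 14·8 = 111.4; e = 113.5 − 111.4 = 2.1

1.3, -0.9, 0.9, -2.2, -1.2, 2.1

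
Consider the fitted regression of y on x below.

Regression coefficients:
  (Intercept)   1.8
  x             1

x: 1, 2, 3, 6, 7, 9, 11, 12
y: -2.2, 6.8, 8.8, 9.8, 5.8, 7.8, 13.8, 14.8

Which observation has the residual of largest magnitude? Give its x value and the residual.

x = 1, e = -5

x=1: ŷ = 1.8 + 1 = 2.8; e = -2.2 − 2.8 = -5
x=2: ŷ = 1.8 + 2 = 3.8; e = 6.8 − 3.8 = 3
x=3: ŷ = 1.8 + 3 = 4.8; e = 8.8 − 4.8 = 4
x=6: ŷ = 1.8 + 6 = 7.8; e = 9.8 − 7.8 = 2
x=7: ŷ = 1.8 + 7 = 8.8; e = 5.8 − 8.8 = -3
x=9: ŷ = 1.8 + 9 = 10.8; e = 7.8 − 10.8 = -3
x=11: ŷ = 1.8 + 11 = 12.8; e = 13.8 − 12.8 = 1
x=12: ŷ = 1.8 + 12 = 13.8; e = 14.8 − 13.8 = 1
Largest |e| is 5 at x = 1, residual -5.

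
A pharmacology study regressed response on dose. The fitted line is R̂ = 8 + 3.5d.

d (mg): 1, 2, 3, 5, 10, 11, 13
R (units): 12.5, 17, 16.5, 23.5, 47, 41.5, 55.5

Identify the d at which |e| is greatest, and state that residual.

d = 11, e = -5

d=1: R̂ = 8 + 3.5·1 = 11.5; e = 12.5 − 11.5 = 1
d=2: R̂ = 8 + 3.5·2 = 15; e = 17 − 15 = 2
d=3: R̂ = 8 + 3.5·3 = 18.5; e = 16.5 − 18.5 = -2
d=5: R̂ = 8 + 3.5·5 = 25.5; e = 23.5 − 25.5 = -2
d=10: R̂ = 8 + 3.5·10 = 43; e = 47 − 43 = 4
d=11: R̂ = 8 + 3.5·11 = 46.5; e = 41.5 − 46.5 = -5
d=13: R̂ = 8 + 3.5·13 = 53.5; e = 55.5 − 53.5 = 2
Largest |e| is 5 at d = 11, residual -5.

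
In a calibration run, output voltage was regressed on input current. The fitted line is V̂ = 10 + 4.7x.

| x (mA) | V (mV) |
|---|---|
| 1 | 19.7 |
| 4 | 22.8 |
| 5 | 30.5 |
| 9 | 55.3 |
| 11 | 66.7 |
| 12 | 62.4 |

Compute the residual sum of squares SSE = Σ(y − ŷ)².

x=1: V̂ = 10 + 4.7·1 = 14.7; e = 19.7 − 14.7 = 5
x=4: V̂ = 10 + 4.7·4 = 28.8; e = 22.8 − 28.8 = -6
x=5: V̂ = 10 + 4.7·5 = 33.5; e = 30.5 − 33.5 = -3
x=9: V̂ = 10 + 4.7·9 = 52.3; e = 55.3 − 52.3 = 3
x=11: V̂ = 10 + 4.7·11 = 61.7; e = 66.7 − 61.7 = 5
x=12: V̂ = 10 + 4.7·12 = 66.4; e = 62.4 − 66.4 = -4
SSE = 25 + 36 + 9 + 9 + 25 + 16 = 120

SSE = 120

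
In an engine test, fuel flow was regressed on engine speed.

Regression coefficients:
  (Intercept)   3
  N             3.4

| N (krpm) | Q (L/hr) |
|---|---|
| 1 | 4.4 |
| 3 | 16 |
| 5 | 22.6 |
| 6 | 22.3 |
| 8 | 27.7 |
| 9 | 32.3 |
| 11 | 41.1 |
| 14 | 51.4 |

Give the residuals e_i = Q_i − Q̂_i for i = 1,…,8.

-2, 2.8, 2.6, -1.1, -2.5, -1.3, 0.7, 0.8

N=1: Q̂ = 3 + 3.4·1 = 6.4; e = 4.4 − 6.4 = -2
N=3: Q̂ = 3 + 3.4·3 = 13.2; e = 16 − 13.2 = 2.8
N=5: Q̂ = 3 + 3.4·5 = 20; e = 22.6 − 20 = 2.6
N=6: Q̂ = 3 + 3.4·6 = 23.4; e = 22.3 − 23.4 = -1.1
N=8: Q̂ = 3 + 3.4·8 = 30.2; e = 27.7 − 30.2 = -2.5
N=9: Q̂ = 3 + 3.4·9 = 33.6; e = 32.3 − 33.6 = -1.3
N=11: Q̂ = 3 + 3.4·11 = 40.4; e = 41.1 − 40.4 = 0.7
N=14: Q̂ = 3 + 3.4·14 = 50.6; e = 51.4 − 50.6 = 0.8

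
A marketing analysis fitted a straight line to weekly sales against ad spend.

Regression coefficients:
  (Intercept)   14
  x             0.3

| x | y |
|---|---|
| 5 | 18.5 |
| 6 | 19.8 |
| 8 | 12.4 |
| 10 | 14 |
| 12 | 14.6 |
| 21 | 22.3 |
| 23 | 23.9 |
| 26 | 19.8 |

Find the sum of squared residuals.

x=5: ŷ = 14 + 0.3·5 = 15.5; e = 18.5 − 15.5 = 3
x=6: ŷ = 14 + 0.3·6 = 15.8; e = 19.8 − 15.8 = 4
x=8: ŷ = 14 + 0.3·8 = 16.4; e = 12.4 − 16.4 = -4
x=10: ŷ = 14 + 0.3·10 = 17; e = 14 − 17 = -3
x=12: ŷ = 14 + 0.3·12 = 17.6; e = 14.6 − 17.6 = -3
x=21: ŷ = 14 + 0.3·21 = 20.3; e = 22.3 − 20.3 = 2
x=23: ŷ = 14 + 0.3·23 = 20.9; e = 23.9 − 20.9 = 3
x=26: ŷ = 14 + 0.3·26 = 21.8; e = 19.8 − 21.8 = -2
SSE = 9 + 16 + 16 + 9 + 9 + 4 + 9 + 4 = 76

SSE = 76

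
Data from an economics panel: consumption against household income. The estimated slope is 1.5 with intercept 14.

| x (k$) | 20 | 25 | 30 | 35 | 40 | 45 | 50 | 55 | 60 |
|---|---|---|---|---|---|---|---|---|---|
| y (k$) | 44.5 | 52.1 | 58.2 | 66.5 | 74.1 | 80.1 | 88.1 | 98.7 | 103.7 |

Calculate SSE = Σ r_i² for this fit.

SSE = 8.96

x=20: ŷ = 14 + 1.5·20 = 44; r = 44.5 − 44 = 0.5
x=25: ŷ = 14 + 1.5·25 = 51.5; r = 52.1 − 51.5 = 0.6
x=30: ŷ = 14 + 1.5·30 = 59; r = 58.2 − 59 = -0.8
x=35: ŷ = 14 + 1.5·35 = 66.5; r = 66.5 − 66.5 = 0
x=40: ŷ = 14 + 1.5·40 = 74; r = 74.1 − 74 = 0.1
x=45: ŷ = 14 + 1.5·45 = 81.5; r = 80.1 − 81.5 = -1.4
x=50: ŷ = 14 + 1.5·50 = 89; r = 88.1 − 89 = -0.9
x=55: ŷ = 14 + 1.5·55 = 96.5; r = 98.7 − 96.5 = 2.2
x=60: ŷ = 14 + 1.5·60 = 104; r = 103.7 − 104 = -0.3
SSE = 0.25 + 0.36 + 0.64 + 0 + 0.01 + 1.96 + 0.81 + 4.84 + 0.09 = 8.96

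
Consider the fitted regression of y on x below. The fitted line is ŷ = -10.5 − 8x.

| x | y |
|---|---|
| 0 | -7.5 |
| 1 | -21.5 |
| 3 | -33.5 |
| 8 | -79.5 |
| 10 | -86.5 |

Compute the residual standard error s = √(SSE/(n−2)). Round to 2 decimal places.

x=0: ŷ = -10.5 − 8·0 = -10.5; r = -7.5 − (-10.5) = 3
x=1: ŷ = -10.5 − 8·1 = -18.5; r = -21.5 − (-18.5) = -3
x=3: ŷ = -10.5 − 8·3 = -34.5; r = -33.5 − (-34.5) = 1
x=8: ŷ = -10.5 − 8·8 = -74.5; r = -79.5 − (-74.5) = -5
x=10: ŷ = -10.5 − 8·10 = -90.5; r = -86.5 − (-90.5) = 4
SSE = 9 + 9 + 1 + 25 + 16 = 60
s = √(60/3) = √20 ≈ 4.47

s = 4.47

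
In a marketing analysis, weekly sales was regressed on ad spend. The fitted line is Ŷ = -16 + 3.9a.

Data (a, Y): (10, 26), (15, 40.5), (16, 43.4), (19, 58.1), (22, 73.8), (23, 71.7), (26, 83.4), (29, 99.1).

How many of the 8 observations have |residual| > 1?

a=10: Ŷ = -16 + 3.9·10 = 23; e = 26 − 23 = 3
a=15: Ŷ = -16 + 3.9·15 = 42.5; e = 40.5 − 42.5 = -2
a=16: Ŷ = -16 + 3.9·16 = 46.4; e = 43.4 − 46.4 = -3
a=19: Ŷ = -16 + 3.9·19 = 58.1; e = 58.1 − 58.1 = 0
a=22: Ŷ = -16 + 3.9·22 = 69.8; e = 73.8 − 69.8 = 4
a=23: Ŷ = -16 + 3.9·23 = 73.7; e = 71.7 − 73.7 = -2
a=26: Ŷ = -16 + 3.9·26 = 85.4; e = 83.4 − 85.4 = -2
a=29: Ŷ = -16 + 3.9·29 = 97.1; e = 99.1 − 97.1 = 2
|e| > 1: a=10 (|e|=3), a=15 (|e|=2), a=16 (|e|=3), a=22 (|e|=4), a=23 (|e|=2), a=26 (|e|=2), a=29 (|e|=2) → 7

7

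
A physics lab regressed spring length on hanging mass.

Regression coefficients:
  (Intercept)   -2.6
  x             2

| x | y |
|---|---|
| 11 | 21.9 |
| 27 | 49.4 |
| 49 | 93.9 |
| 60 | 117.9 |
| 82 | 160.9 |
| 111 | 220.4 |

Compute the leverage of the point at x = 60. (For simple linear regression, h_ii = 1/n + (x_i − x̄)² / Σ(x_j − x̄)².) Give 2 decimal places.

x̄ = (11 + 27 + 49 + 60 + 82 + 111)/6 = 56.6667
Σ(x − x̄)² = 2085.44 + 880.111 + 58.7778 + 11.1111 + 641.778 + 2952.11 = 6629.33
h = 1/6 + (3.33333)²/6629.33 = 0.166667 + 0.00167605 = 0.17

h = 0.17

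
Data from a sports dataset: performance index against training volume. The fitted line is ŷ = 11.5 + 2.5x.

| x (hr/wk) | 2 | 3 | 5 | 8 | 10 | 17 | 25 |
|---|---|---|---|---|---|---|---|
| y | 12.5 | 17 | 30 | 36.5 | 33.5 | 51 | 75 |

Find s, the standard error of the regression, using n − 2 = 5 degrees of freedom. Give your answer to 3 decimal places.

s = 4.472

x=2: ŷ = 11.5 + 2.5·2 = 16.5; r = 12.5 − 16.5 = -4
x=3: ŷ = 11.5 + 2.5·3 = 19; r = 17 − 19 = -2
x=5: ŷ = 11.5 + 2.5·5 = 24; r = 30 − 24 = 6
x=8: ŷ = 11.5 + 2.5·8 = 31.5; r = 36.5 − 31.5 = 5
x=10: ŷ = 11.5 + 2.5·10 = 36.5; r = 33.5 − 36.5 = -3
x=17: ŷ = 11.5 + 2.5·17 = 54; r = 51 − 54 = -3
x=25: ŷ = 11.5 + 2.5·25 = 74; r = 75 − 74 = 1
SSE = 16 + 4 + 36 + 25 + 9 + 9 + 1 = 100
s = √(100/5) = √20 ≈ 4.472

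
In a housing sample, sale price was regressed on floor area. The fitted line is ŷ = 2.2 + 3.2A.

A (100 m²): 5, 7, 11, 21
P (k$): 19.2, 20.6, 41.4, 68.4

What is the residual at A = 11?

e = 4

ŷ = 2.2 + 3.2·11 = 37.4
e = 41.4 − 37.4 = 4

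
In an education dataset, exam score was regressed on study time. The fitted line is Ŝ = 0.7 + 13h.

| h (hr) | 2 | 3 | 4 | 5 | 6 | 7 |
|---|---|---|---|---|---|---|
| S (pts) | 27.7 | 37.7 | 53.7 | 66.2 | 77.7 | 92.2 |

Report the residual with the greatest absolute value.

h=2: Ŝ = 0.7 + 13·2 = 26.7; e = 27.7 − 26.7 = 1
h=3: Ŝ = 0.7 + 13·3 = 39.7; e = 37.7 − 39.7 = -2
h=4: Ŝ = 0.7 + 13·4 = 52.7; e = 53.7 − 52.7 = 1
h=5: Ŝ = 0.7 + 13·5 = 65.7; e = 66.2 − 65.7 = 0.5
h=6: Ŝ = 0.7 + 13·6 = 78.7; e = 77.7 − 78.7 = -1
h=7: Ŝ = 0.7 + 13·7 = 91.7; e = 92.2 − 91.7 = 0.5
Largest |e| is 2 at h = 3, residual -2.

e = -2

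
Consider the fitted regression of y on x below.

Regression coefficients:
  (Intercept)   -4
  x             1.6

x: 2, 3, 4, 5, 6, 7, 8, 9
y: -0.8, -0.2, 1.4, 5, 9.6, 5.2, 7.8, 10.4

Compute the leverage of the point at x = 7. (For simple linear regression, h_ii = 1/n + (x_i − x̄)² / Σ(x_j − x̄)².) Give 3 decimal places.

h = 0.179

x̄ = (2 + 3 + 4 + 5 + 6 + 7 + 8 + 9)/8 = 5.5
Σ(x − x̄)² = 12.25 + 6.25 + 2.25 + 0.25 + 0.25 + 2.25 + 6.25 + 12.25 = 42
h = 1/8 + (1.5)²/42 = 0.125 + 0.0535714 = 0.179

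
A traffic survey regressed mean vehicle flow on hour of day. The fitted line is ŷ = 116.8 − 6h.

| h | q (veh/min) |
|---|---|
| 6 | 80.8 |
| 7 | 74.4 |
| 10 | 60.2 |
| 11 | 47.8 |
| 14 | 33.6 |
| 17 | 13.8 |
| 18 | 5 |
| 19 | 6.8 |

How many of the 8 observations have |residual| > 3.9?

h=6: ŷ = 116.8 − 6·6 = 80.8; e = 80.8 − 80.8 = 0
h=7: ŷ = 116.8 − 6·7 = 74.8; e = 74.4 − 74.8 = -0.4
h=10: ŷ = 116.8 − 6·10 = 56.8; e = 60.2 − 56.8 = 3.4
h=11: ŷ = 116.8 − 6·11 = 50.8; e = 47.8 − 50.8 = -3
h=14: ŷ = 116.8 − 6·14 = 32.8; e = 33.6 − 32.8 = 0.8
h=17: ŷ = 116.8 − 6·17 = 14.8; e = 13.8 − 14.8 = -1
h=18: ŷ = 116.8 − 6·18 = 8.8; e = 5 − 8.8 = -3.8
h=19: ŷ = 116.8 − 6·19 = 2.8; e = 6.8 − 2.8 = 4
|e| > 3.9: h=19 (|e|=4) → 1

1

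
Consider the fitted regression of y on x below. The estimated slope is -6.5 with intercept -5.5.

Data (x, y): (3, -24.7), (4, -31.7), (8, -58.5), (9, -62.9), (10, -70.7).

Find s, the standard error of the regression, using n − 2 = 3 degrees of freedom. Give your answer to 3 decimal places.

x=3: ŷ = -5.5 − 6.5·3 = -25; r = -24.7 − (-25) = 0.3
x=4: ŷ = -5.5 − 6.5·4 = -31.5; r = -31.7 − (-31.5) = -0.2
x=8: ŷ = -5.5 − 6.5·8 = -57.5; r = -58.5 − (-57.5) = -1
x=9: ŷ = -5.5 − 6.5·9 = -64; r = -62.9 − (-64) = 1.1
x=10: ŷ = -5.5 − 6.5·10 = -70.5; r = -70.7 − (-70.5) = -0.2
SSE = 0.09 + 0.04 + 1 + 1.21 + 0.04 = 2.38
s = √(2.38/3) = √0.793333 ≈ 0.891

s = 0.891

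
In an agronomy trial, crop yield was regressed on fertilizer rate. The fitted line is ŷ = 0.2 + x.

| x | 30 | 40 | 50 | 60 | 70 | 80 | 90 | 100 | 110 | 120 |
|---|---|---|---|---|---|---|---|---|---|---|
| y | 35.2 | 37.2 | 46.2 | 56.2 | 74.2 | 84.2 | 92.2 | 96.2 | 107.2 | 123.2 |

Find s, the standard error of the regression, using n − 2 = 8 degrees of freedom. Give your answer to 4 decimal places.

s = 4.1231

x=30: ŷ = 0.2 + 30 = 30.2; e = 35.2 − 30.2 = 5
x=40: ŷ = 0.2 + 40 = 40.2; e = 37.2 − 40.2 = -3
x=50: ŷ = 0.2 + 50 = 50.2; e = 46.2 − 50.2 = -4
x=60: ŷ = 0.2 + 60 = 60.2; e = 56.2 − 60.2 = -4
x=70: ŷ = 0.2 + 70 = 70.2; e = 74.2 − 70.2 = 4
x=80: ŷ = 0.2 + 80 = 80.2; e = 84.2 − 80.2 = 4
x=90: ŷ = 0.2 + 90 = 90.2; e = 92.2 − 90.2 = 2
x=100: ŷ = 0.2 + 100 = 100.2; e = 96.2 − 100.2 = -4
x=110: ŷ = 0.2 + 110 = 110.2; e = 107.2 − 110.2 = -3
x=120: ŷ = 0.2 + 120 = 120.2; e = 123.2 − 120.2 = 3
SSE = 25 + 9 + 16 + 16 + 16 + 16 + 4 + 16 + 9 + 9 = 136
s = √(136/8) = √17 ≈ 4.1231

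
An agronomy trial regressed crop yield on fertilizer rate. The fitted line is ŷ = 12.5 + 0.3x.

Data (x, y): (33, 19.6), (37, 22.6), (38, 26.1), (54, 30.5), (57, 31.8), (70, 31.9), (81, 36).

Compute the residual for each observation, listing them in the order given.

-2.8, -1, 2.2, 1.8, 2.2, -1.6, -0.8

x=33: ŷ = 12.5 + 0.3·33 = 22.4; r = 19.6 − 22.4 = -2.8
x=37: ŷ = 12.5 + 0.3·37 = 23.6; r = 22.6 − 23.6 = -1
x=38: ŷ = 12.5 + 0.3·38 = 23.9; r = 26.1 − 23.9 = 2.2
x=54: ŷ = 12.5 + 0.3·54 = 28.7; r = 30.5 − 28.7 = 1.8
x=57: ŷ = 12.5 + 0.3·57 = 29.6; r = 31.8 − 29.6 = 2.2
x=70: ŷ = 12.5 + 0.3·70 = 33.5; r = 31.9 − 33.5 = -1.6
x=81: ŷ = 12.5 + 0.3·81 = 36.8; r = 36 − 36.8 = -0.8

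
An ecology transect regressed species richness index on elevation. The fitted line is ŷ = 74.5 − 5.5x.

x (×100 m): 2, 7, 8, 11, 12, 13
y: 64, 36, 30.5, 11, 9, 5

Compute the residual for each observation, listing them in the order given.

x=2: ŷ = 74.5 − 5.5·2 = 63.5; r = 64 − 63.5 = 0.5
x=7: ŷ = 74.5 − 5.5·7 = 36; r = 36 − 36 = 0
x=8: ŷ = 74.5 − 5.5·8 = 30.5; r = 30.5 − 30.5 = 0
x=11: ŷ = 74.5 − 5.5·11 = 14; r = 11 − 14 = -3
x=12: ŷ = 74.5 − 5.5·12 = 8.5; r = 9 − 8.5 = 0.5
x=13: ŷ = 74.5 − 5.5·13 = 3; r = 5 − 3 = 2

0.5, 0, 0, -3, 0.5, 2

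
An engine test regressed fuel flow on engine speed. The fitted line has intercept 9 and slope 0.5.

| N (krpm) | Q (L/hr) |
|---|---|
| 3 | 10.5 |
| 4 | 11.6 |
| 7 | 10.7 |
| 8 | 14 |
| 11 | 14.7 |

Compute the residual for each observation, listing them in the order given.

0, 0.6, -1.8, 1, 0.2

N=3: Q̂ = 9 + 0.5·3 = 10.5; r = 10.5 − 10.5 = 0
N=4: Q̂ = 9 + 0.5·4 = 11; r = 11.6 − 11 = 0.6
N=7: Q̂ = 9 + 0.5·7 = 12.5; r = 10.7 − 12.5 = -1.8
N=8: Q̂ = 9 + 0.5·8 = 13; r = 14 − 13 = 1
N=11: Q̂ = 9 + 0.5·11 = 14.5; r = 14.7 − 14.5 = 0.2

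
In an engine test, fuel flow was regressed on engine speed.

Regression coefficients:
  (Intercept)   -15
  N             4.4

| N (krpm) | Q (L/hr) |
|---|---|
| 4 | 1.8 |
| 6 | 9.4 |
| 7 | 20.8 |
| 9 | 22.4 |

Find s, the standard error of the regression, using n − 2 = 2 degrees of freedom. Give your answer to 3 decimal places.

s = 4.152

N=4: Q̂ = -15 + 4.4·4 = 2.6; e = 1.8 − 2.6 = -0.8
N=6: Q̂ = -15 + 4.4·6 = 11.4; e = 9.4 − 11.4 = -2
N=7: Q̂ = -15 + 4.4·7 = 15.8; e = 20.8 − 15.8 = 5
N=9: Q̂ = -15 + 4.4·9 = 24.6; e = 22.4 − 24.6 = -2.2
SSE = 0.64 + 4 + 25 + 4.84 = 34.48
s = √(34.48/2) = √17.24 ≈ 4.152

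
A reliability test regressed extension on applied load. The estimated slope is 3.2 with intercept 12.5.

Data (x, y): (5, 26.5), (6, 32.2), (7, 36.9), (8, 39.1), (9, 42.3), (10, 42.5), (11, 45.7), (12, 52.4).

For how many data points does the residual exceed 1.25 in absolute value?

x=5: ŷ = 12.5 + 3.2·5 = 28.5; e = 26.5 − 28.5 = -2
x=6: ŷ = 12.5 + 3.2·6 = 31.7; e = 32.2 − 31.7 = 0.5
x=7: ŷ = 12.5 + 3.2·7 = 34.9; e = 36.9 − 34.9 = 2
x=8: ŷ = 12.5 + 3.2·8 = 38.1; e = 39.1 − 38.1 = 1
x=9: ŷ = 12.5 + 3.2·9 = 41.3; e = 42.3 − 41.3 = 1
x=10: ŷ = 12.5 + 3.2·10 = 44.5; e = 42.5 − 44.5 = -2
x=11: ŷ = 12.5 + 3.2·11 = 47.7; e = 45.7 − 47.7 = -2
x=12: ŷ = 12.5 + 3.2·12 = 50.9; e = 52.4 − 50.9 = 1.5
|e| > 1.25: x=5 (|e|=2), x=7 (|e|=2), x=10 (|e|=2), x=11 (|e|=2), x=12 (|e|=1.5) → 5

5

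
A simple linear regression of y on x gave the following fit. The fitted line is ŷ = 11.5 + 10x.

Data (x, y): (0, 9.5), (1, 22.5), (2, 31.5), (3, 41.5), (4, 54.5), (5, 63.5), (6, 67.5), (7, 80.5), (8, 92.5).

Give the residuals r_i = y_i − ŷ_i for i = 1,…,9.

x=0: ŷ = 11.5 + 10·0 = 11.5; r = 9.5 − 11.5 = -2
x=1: ŷ = 11.5 + 10·1 = 21.5; r = 22.5 − 21.5 = 1
x=2: ŷ = 11.5 + 10·2 = 31.5; r = 31.5 − 31.5 = 0
x=3: ŷ = 11.5 + 10·3 = 41.5; r = 41.5 − 41.5 = 0
x=4: ŷ = 11.5 + 10·4 = 51.5; r = 54.5 − 51.5 = 3
x=5: ŷ = 11.5 + 10·5 = 61.5; r = 63.5 − 61.5 = 2
x=6: ŷ = 11.5 + 10·6 = 71.5; r = 67.5 − 71.5 = -4
x=7: ŷ = 11.5 + 10·7 = 81.5; r = 80.5 − 81.5 = -1
x=8: ŷ = 11.5 + 10·8 = 91.5; r = 92.5 − 91.5 = 1

-2, 1, 0, 0, 3, 2, -4, -1, 1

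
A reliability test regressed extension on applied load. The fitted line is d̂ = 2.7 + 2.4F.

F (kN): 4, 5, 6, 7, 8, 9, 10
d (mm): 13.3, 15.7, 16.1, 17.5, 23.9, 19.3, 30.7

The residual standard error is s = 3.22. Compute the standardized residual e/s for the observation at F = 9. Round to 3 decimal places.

d̂ = 2.7 + 2.4·9 = 24.3
e = 19.3 − 24.3 = -5
e/s = -5 / 3.22 = -1.553

-1.553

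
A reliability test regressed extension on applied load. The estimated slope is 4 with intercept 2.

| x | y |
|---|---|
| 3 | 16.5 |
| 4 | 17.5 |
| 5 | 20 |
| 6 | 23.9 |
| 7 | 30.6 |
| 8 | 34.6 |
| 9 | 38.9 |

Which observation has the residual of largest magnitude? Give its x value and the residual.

x = 3, r = 2.5

x=3: ŷ = 2 + 4·3 = 14; r = 16.5 − 14 = 2.5
x=4: ŷ = 2 + 4·4 = 18; r = 17.5 − 18 = -0.5
x=5: ŷ = 2 + 4·5 = 22; r = 20 − 22 = -2
x=6: ŷ = 2 + 4·6 = 26; r = 23.9 − 26 = -2.1
x=7: ŷ = 2 + 4·7 = 30; r = 30.6 − 30 = 0.6
x=8: ŷ = 2 + 4·8 = 34; r = 34.6 − 34 = 0.6
x=9: ŷ = 2 + 4·9 = 38; r = 38.9 − 38 = 0.9
Largest |r| is 2.5 at x = 3, residual 2.5.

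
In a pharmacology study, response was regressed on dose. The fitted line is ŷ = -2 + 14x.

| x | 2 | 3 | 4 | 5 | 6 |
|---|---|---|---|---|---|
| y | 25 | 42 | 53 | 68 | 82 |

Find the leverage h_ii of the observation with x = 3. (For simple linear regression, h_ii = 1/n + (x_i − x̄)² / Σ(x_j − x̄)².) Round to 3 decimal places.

x̄ = (2 + 3 + 4 + 5 + 6)/5 = 4
Σ(x − x̄)² = 4 + 1 + 0 + 1 + 4 = 10
h = 1/5 + (-1)²/10 = 0.2 + 0.1 = 0.300

h = 0.300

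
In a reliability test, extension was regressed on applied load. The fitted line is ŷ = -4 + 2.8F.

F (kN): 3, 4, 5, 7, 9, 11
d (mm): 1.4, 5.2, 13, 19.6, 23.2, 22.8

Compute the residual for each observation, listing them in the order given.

-3, -2, 3, 4, 2, -4

F=3: ŷ = -4 + 2.8·3 = 4.4; r = 1.4 − 4.4 = -3
F=4: ŷ = -4 + 2.8·4 = 7.2; r = 5.2 − 7.2 = -2
F=5: ŷ = -4 + 2.8·5 = 10; r = 13 − 10 = 3
F=7: ŷ = -4 + 2.8·7 = 15.6; r = 19.6 − 15.6 = 4
F=9: ŷ = -4 + 2.8·9 = 21.2; r = 23.2 − 21.2 = 2
F=11: ŷ = -4 + 2.8·11 = 26.8; r = 22.8 − 26.8 = -4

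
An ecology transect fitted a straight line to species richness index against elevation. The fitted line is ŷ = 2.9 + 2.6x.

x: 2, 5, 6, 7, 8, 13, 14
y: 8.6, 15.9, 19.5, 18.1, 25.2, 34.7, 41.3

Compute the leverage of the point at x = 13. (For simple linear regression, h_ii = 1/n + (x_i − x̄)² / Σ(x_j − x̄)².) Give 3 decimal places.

h = 0.381

x̄ = (2 + 5 + 6 + 7 + 8 + 13 + 14)/7 = 7.85714
Σ(x − x̄)² = 34.3061 + 8.16327 + 3.44898 + 0.734694 + 0.0204082 + 26.449 + 37.7347 = 110.857
h = 1/7 + (5.14286)²/110.857 = 0.142857 + 0.238586 = 0.381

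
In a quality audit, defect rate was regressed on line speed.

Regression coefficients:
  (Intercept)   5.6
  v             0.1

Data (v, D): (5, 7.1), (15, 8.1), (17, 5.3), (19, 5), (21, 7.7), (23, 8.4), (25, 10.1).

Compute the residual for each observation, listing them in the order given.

1, 1, -2, -2.5, 0, 0.5, 2

v=5: D̂ = 5.6 + 0.1·5 = 6.1; e = 7.1 − 6.1 = 1
v=15: D̂ = 5.6 + 0.1·15 = 7.1; e = 8.1 − 7.1 = 1
v=17: D̂ = 5.6 + 0.1·17 = 7.3; e = 5.3 − 7.3 = -2
v=19: D̂ = 5.6 + 0.1·19 = 7.5; e = 5 − 7.5 = -2.5
v=21: D̂ = 5.6 + 0.1·21 = 7.7; e = 7.7 − 7.7 = 0
v=23: D̂ = 5.6 + 0.1·23 = 7.9; e = 8.4 − 7.9 = 0.5
v=25: D̂ = 5.6 + 0.1·25 = 8.1; e = 10.1 − 8.1 = 2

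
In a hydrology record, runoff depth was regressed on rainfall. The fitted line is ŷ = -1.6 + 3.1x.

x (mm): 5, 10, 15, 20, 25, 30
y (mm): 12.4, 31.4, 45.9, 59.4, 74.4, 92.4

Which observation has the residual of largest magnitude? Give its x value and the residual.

x = 10, r = 2

x=5: ŷ = -1.6 + 3.1·5 = 13.9; r = 12.4 − 13.9 = -1.5
x=10: ŷ = -1.6 + 3.1·10 = 29.4; r = 31.4 − 29.4 = 2
x=15: ŷ = -1.6 + 3.1·15 = 44.9; r = 45.9 − 44.9 = 1
x=20: ŷ = -1.6 + 3.1·20 = 60.4; r = 59.4 − 60.4 = -1
x=25: ŷ = -1.6 + 3.1·25 = 75.9; r = 74.4 − 75.9 = -1.5
x=30: ŷ = -1.6 + 3.1·30 = 91.4; r = 92.4 − 91.4 = 1
Largest |r| is 2 at x = 10, residual 2.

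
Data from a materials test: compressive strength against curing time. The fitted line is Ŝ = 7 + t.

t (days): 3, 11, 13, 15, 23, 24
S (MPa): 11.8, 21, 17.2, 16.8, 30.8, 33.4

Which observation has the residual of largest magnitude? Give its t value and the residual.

t = 15, r = -5.2

t=3: Ŝ = 7 + 3 = 10; r = 11.8 − 10 = 1.8
t=11: Ŝ = 7 + 11 = 18; r = 21 − 18 = 3
t=13: Ŝ = 7 + 13 = 20; r = 17.2 − 20 = -2.8
t=15: Ŝ = 7 + 15 = 22; r = 16.8 − 22 = -5.2
t=23: Ŝ = 7 + 23 = 30; r = 30.8 − 30 = 0.8
t=24: Ŝ = 7 + 24 = 31; r = 33.4 − 31 = 2.4
Largest |r| is 5.2 at t = 15, residual -5.2.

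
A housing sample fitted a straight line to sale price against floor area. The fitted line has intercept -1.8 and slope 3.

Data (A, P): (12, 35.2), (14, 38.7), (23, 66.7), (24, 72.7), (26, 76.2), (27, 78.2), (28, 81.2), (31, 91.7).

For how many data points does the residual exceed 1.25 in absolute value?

A=12: ŷ = -1.8 + 3·12 = 34.2; e = 35.2 − 34.2 = 1
A=14: ŷ = -1.8 + 3·14 = 40.2; e = 38.7 − 40.2 = -1.5
A=23: ŷ = -1.8 + 3·23 = 67.2; e = 66.7 − 67.2 = -0.5
A=24: ŷ = -1.8 + 3·24 = 70.2; e = 72.7 − 70.2 = 2.5
A=26: ŷ = -1.8 + 3·26 = 76.2; e = 76.2 − 76.2 = 0
A=27: ŷ = -1.8 + 3·27 = 79.2; e = 78.2 − 79.2 = -1
A=28: ŷ = -1.8 + 3·28 = 82.2; e = 81.2 − 82.2 = -1
A=31: ŷ = -1.8 + 3·31 = 91.2; e = 91.7 − 91.2 = 0.5
|e| > 1.25: A=14 (|e|=1.5), A=24 (|e|=2.5) → 2

2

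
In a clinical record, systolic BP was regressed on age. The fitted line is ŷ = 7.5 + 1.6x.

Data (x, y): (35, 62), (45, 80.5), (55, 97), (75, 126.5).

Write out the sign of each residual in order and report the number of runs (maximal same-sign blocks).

x=35: ŷ = 7.5 + 1.6·35 = 63.5; r = 62 − 63.5 = -1.5
x=45: ŷ = 7.5 + 1.6·45 = 79.5; r = 80.5 − 79.5 = 1
x=55: ŷ = 7.5 + 1.6·55 = 95.5; r = 97 − 95.5 = 1.5
x=75: ŷ = 7.5 + 1.6·75 = 127.5; r = 126.5 − 127.5 = -1
Signs: − + + −
Runs: −×1, +×2, −×1 → 3

3 runs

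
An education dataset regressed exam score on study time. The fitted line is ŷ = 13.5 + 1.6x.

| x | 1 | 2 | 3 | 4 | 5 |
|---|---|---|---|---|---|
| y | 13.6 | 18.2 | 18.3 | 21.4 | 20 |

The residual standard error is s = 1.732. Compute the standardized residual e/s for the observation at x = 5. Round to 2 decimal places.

ŷ = 13.5 + 1.6·5 = 21.5
e = 20 − 21.5 = -1.5
e/s = -1.5 / 1.732 = -0.87

-0.87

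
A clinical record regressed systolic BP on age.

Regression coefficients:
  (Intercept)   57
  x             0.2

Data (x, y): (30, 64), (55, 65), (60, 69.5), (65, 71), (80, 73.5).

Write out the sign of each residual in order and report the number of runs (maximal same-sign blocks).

3 runs

x=30: ŷ = 57 + 0.2·30 = 63; r = 64 − 63 = 1
x=55: ŷ = 57 + 0.2·55 = 68; r = 65 − 68 = -3
x=60: ŷ = 57 + 0.2·60 = 69; r = 69.5 − 69 = 0.5
x=65: ŷ = 57 + 0.2·65 = 70; r = 71 − 70 = 1
x=80: ŷ = 57 + 0.2·80 = 73; r = 73.5 − 73 = 0.5
Signs: + − + + +
Runs: +×1, −×1, +×3 → 3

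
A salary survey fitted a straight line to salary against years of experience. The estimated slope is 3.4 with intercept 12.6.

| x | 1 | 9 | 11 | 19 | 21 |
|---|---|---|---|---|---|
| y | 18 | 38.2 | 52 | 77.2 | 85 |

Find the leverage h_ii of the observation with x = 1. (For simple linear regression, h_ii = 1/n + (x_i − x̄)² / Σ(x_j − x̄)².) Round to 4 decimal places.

h = 0.6810

x̄ = (1 + 9 + 11 + 19 + 21)/5 = 12.2
Σ(x − x̄)² = 125.44 + 10.24 + 1.44 + 46.24 + 77.44 = 260.8
h = 1/5 + (-11.2)²/260.8 = 0.2 + 0.480982 = 0.6810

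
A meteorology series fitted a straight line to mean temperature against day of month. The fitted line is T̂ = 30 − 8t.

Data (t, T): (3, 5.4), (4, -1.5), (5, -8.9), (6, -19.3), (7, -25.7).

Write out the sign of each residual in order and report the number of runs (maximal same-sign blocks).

4 runs

t=3: T̂ = 30 − 8·3 = 6; e = 5.4 − 6 = -0.6
t=4: T̂ = 30 − 8·4 = -2; e = -1.5 − (-2) = 0.5
t=5: T̂ = 30 − 8·5 = -10; e = -8.9 − (-10) = 1.1
t=6: T̂ = 30 − 8·6 = -18; e = -19.3 − (-18) = -1.3
t=7: T̂ = 30 − 8·7 = -26; e = -25.7 − (-26) = 0.3
Signs: − + + − +
Runs: −×1, +×2, −×1, +×1 → 4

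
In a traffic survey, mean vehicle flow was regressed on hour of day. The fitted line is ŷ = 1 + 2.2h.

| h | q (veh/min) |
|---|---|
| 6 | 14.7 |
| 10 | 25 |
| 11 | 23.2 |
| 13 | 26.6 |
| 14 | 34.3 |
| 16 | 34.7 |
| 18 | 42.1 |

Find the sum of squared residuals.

h=6: ŷ = 1 + 2.2·6 = 14.2; r = 14.7 − 14.2 = 0.5
h=10: ŷ = 1 + 2.2·10 = 23; r = 25 − 23 = 2
h=11: ŷ = 1 + 2.2·11 = 25.2; r = 23.2 − 25.2 = -2
h=13: ŷ = 1 + 2.2·13 = 29.6; r = 26.6 − 29.6 = -3
h=14: ŷ = 1 + 2.2·14 = 31.8; r = 34.3 − 31.8 = 2.5
h=16: ŷ = 1 + 2.2·16 = 36.2; r = 34.7 − 36.2 = -1.5
h=18: ŷ = 1 + 2.2·18 = 40.6; r = 42.1 − 40.6 = 1.5
SSE = 0.25 + 4 + 4 + 9 + 6.25 + 2.25 + 2.25 = 28

SSE = 28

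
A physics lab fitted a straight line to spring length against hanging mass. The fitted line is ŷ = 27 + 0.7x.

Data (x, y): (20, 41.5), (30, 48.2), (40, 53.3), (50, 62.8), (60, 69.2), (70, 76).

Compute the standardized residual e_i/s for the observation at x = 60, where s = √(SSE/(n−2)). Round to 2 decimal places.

0.20

x=20: ŷ = 27 + 0.7·20 = 41; e = 41.5 − 41 = 0.5
x=30: ŷ = 27 + 0.7·30 = 48; e = 48.2 − 48 = 0.2
x=40: ŷ = 27 + 0.7·40 = 55; e = 53.3 − 55 = -1.7
x=50: ŷ = 27 + 0.7·50 = 62; e = 62.8 − 62 = 0.8
x=60: ŷ = 27 + 0.7·60 = 69; e = 69.2 − 69 = 0.2
x=70: ŷ = 27 + 0.7·70 = 76; e = 76 − 76 = 0
SSE = 0.25 + 0.04 + 2.89 + 0.64 + 0.04 + 0 = 3.86
s = √(3.86/4) = 0.982344
e/s = 0.2 / 0.982344 = 0.20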